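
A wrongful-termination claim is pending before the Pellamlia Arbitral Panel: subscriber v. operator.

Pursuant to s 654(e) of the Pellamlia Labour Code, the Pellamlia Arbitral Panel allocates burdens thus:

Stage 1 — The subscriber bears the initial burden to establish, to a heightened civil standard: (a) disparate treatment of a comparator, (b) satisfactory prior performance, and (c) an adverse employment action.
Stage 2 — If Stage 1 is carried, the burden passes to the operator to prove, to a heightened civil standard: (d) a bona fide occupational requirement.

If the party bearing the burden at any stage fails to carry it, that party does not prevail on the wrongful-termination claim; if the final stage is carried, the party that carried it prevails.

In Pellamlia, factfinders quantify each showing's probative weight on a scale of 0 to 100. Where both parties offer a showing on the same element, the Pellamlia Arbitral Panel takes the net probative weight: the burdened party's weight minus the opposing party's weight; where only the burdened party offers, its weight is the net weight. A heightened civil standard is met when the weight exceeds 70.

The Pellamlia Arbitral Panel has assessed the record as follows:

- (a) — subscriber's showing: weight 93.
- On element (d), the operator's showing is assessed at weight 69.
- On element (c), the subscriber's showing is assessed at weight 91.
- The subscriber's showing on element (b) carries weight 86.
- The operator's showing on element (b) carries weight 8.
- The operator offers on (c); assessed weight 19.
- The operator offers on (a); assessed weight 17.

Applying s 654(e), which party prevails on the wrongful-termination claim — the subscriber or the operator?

Stage 1 (subscriber, a heightened civil standard, weight exceeds 70): (a) net 93−17=76 > 70 — meets; (b) net 86−8=78 > 70 — meets; (c) net 91−19=72 > 70 — meets.
  The subscriber carries Stage 1; the operator now bears the burden.
Stage 2 (operator, a heightened civil standard, weight exceeds 70): (d) 69 ≤ 70 — fails.
  Stage 2 not carried; the operator fails its burden.
The analysis ends at Stage 2; the subscriber prevails.

subscriber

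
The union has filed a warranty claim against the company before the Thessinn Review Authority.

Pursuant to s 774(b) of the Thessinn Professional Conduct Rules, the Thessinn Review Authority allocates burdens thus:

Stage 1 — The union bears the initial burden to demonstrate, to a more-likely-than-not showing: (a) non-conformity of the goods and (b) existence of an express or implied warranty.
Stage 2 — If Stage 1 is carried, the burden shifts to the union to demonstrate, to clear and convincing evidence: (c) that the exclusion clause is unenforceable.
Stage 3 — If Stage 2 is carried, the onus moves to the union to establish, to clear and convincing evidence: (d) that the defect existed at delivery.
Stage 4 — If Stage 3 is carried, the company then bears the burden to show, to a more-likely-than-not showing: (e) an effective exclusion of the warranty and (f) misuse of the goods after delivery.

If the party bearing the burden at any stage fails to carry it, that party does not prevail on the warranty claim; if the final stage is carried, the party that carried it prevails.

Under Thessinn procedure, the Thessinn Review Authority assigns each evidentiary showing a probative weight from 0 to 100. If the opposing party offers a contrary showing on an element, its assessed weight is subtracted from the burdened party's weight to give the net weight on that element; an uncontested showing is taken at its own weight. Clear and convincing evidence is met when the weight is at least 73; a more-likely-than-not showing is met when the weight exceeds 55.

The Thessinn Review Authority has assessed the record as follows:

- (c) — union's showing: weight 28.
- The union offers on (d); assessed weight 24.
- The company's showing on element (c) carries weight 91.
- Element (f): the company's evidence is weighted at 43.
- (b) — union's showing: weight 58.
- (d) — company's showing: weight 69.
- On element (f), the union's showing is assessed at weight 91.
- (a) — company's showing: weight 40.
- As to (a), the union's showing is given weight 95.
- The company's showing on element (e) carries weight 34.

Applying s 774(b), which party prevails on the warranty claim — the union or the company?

Stage 1 — burden on union; standard: a more-likely-than-not showing (weight exceeds 55).
    (a): 95 − 40 = 55 ≤ 55 [not met]
    (b): 58 > 55 [met]
  Stage 1 not carried; the union fails its burden.
So the company prevails.

company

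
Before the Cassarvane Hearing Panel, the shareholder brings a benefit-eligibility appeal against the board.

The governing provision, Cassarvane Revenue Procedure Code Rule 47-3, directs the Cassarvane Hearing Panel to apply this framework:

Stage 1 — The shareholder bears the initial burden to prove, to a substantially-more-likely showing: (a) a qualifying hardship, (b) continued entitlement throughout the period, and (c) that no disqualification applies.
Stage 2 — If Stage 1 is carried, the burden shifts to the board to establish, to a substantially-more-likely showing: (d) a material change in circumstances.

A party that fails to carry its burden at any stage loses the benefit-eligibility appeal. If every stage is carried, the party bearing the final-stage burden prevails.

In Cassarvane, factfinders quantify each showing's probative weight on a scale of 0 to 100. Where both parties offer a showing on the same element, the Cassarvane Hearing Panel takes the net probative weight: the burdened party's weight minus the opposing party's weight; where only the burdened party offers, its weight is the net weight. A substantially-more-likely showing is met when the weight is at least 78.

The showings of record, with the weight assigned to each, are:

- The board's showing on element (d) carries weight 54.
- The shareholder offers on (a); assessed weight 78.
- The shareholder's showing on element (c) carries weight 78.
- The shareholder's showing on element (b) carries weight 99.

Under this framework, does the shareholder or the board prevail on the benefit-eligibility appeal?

Stage 1 (shareholder, a substantially-more-likely showing, weight is at least 78): (a) 78 ≥ 78 — meets; (b) 99 ≥ 78 — meets; (c) 78 ≥ 78 — meets.
  Stage 1 is satisfied; the onus moves to the board.
Stage 2 (board, a substantially-more-likely showing, weight is at least 78): (d) 54 < 78 — fails.
  Not every element is met, so the board fails to carry Stage 2.
So the shareholder prevails.

shareholder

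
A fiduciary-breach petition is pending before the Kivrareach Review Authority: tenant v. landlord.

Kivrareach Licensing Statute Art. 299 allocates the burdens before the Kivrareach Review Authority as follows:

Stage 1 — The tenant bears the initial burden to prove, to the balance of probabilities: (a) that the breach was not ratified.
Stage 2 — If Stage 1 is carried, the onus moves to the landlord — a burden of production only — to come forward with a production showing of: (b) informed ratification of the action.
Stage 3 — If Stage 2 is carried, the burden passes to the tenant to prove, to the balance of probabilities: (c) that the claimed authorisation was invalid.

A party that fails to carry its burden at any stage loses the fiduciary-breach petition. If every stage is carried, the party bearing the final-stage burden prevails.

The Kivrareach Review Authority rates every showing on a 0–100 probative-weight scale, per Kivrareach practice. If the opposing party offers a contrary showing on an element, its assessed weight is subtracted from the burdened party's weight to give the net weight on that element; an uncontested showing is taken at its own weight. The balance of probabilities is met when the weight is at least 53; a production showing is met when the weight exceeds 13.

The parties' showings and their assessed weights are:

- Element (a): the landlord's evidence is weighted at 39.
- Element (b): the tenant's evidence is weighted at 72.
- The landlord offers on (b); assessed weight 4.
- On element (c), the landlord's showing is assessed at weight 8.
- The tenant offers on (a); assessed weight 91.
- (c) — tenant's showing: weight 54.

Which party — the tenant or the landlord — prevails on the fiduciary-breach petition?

Stage 1 (tenant, the balance of probabilities, weight is at least 53): (a) net 91−39=52 < 53 — fails.
  Not every element is met, so the tenant fails to carry Stage 1.
The analysis ends at Stage 1; the landlord prevails.

landlord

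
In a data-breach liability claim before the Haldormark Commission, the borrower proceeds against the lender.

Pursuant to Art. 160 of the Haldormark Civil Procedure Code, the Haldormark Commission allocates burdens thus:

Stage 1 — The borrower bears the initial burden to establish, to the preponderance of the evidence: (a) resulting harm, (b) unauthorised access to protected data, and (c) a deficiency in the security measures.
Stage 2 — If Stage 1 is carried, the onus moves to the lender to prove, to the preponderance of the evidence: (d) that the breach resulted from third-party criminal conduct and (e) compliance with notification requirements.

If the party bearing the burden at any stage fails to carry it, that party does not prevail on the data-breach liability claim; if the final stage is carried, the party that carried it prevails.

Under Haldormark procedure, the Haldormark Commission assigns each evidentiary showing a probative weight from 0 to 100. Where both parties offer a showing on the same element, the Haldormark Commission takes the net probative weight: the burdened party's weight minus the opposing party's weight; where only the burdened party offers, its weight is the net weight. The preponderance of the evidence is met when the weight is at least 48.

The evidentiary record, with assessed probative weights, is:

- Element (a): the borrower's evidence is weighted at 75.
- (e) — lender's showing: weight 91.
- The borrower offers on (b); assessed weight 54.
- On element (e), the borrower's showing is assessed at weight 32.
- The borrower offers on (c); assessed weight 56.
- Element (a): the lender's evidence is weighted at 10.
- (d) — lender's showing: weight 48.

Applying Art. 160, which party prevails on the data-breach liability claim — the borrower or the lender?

Stage 1 — burden on borrower; standard: the preponderance of the evidence (weight is at least 48).
    (a): 75 − 10 = 65 ≥ 48 [met]
    (b): 54 ≥ 48 [met]
    (c): 56 ≥ 48 [met]
  The borrower carries Stage 1; the lender now bears the burden.
Stage 2 — burden on lender; standard: the preponderance of the evidence (weight is at least 48).
    (d): 48 ≥ 48 [met]
    (e): 91 − 32 = 59 ≥ 48 [met]
  The lender carries the last stage.
All stages carried — the lender prevails.

lender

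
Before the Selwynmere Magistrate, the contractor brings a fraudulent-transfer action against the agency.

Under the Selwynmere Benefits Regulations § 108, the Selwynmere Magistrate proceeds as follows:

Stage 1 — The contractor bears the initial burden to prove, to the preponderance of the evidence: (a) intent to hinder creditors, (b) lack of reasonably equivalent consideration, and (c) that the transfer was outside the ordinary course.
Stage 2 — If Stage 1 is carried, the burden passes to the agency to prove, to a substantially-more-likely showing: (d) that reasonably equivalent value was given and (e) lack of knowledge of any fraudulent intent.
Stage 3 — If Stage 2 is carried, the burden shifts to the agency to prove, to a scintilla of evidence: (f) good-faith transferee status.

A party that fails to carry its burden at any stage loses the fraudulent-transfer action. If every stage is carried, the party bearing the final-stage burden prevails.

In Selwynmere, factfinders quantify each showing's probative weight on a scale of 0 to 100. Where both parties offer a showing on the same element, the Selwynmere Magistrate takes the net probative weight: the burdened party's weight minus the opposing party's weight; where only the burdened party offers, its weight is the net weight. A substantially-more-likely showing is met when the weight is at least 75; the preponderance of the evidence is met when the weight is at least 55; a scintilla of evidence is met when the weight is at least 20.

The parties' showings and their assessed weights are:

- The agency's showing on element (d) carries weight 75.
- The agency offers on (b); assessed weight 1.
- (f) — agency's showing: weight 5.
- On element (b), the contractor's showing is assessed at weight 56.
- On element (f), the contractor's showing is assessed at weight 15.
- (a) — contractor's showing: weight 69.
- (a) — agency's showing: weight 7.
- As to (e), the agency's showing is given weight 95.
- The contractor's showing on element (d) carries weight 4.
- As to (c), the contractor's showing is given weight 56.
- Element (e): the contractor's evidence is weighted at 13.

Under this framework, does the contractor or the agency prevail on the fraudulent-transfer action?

Stage 1 — burden on contractor; standard: the preponderance of the evidence (weight is at least 55).
    (a): 69 − 7 = 62 ≥ 55 [met]
    (b): 56 − 1 = 55 ≥ 55 [met]
    (c): 56 ≥ 55 [met]
  The contractor carries Stage 1; the agency now bears the burden.
Stage 2 — burden on agency; standard: a substantially-more-likely showing (weight is at least 75).
    (d): 75 − 4 = 71 < 75 [not met]
    (e): 95 − 13 = 82 ≥ 75 [met]
  The agency does not carry Stage 2.
So the contractor prevails.

contractor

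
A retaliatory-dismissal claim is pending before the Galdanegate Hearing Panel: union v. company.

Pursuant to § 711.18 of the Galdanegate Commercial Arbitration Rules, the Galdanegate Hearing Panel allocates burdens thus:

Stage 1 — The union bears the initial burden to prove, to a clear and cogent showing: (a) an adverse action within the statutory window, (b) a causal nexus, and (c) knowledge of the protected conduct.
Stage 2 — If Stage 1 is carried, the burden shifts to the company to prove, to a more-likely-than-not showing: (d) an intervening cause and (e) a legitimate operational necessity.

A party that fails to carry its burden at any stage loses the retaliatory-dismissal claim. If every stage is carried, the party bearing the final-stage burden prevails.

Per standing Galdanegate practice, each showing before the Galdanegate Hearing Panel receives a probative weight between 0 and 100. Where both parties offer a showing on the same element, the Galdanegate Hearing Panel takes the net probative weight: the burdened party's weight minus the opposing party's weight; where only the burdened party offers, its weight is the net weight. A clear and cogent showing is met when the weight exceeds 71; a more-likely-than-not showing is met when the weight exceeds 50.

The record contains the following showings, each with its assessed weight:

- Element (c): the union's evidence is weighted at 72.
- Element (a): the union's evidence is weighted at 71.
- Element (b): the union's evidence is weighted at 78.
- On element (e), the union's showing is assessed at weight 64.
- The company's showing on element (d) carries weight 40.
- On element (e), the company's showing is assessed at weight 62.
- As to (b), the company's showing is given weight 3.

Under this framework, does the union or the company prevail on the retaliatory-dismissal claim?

company

Stage 1 — burden on union; standard: a clear and cogent showing (weight exceeds 71).
    (a): 71 ≤ 71 [not met]
    (b): 78 − 3 = 75 > 71 [met]
    (c): 72 > 71 [met]
  The union does not carry Stage 1.
The analysis ends at Stage 1; the company prevails.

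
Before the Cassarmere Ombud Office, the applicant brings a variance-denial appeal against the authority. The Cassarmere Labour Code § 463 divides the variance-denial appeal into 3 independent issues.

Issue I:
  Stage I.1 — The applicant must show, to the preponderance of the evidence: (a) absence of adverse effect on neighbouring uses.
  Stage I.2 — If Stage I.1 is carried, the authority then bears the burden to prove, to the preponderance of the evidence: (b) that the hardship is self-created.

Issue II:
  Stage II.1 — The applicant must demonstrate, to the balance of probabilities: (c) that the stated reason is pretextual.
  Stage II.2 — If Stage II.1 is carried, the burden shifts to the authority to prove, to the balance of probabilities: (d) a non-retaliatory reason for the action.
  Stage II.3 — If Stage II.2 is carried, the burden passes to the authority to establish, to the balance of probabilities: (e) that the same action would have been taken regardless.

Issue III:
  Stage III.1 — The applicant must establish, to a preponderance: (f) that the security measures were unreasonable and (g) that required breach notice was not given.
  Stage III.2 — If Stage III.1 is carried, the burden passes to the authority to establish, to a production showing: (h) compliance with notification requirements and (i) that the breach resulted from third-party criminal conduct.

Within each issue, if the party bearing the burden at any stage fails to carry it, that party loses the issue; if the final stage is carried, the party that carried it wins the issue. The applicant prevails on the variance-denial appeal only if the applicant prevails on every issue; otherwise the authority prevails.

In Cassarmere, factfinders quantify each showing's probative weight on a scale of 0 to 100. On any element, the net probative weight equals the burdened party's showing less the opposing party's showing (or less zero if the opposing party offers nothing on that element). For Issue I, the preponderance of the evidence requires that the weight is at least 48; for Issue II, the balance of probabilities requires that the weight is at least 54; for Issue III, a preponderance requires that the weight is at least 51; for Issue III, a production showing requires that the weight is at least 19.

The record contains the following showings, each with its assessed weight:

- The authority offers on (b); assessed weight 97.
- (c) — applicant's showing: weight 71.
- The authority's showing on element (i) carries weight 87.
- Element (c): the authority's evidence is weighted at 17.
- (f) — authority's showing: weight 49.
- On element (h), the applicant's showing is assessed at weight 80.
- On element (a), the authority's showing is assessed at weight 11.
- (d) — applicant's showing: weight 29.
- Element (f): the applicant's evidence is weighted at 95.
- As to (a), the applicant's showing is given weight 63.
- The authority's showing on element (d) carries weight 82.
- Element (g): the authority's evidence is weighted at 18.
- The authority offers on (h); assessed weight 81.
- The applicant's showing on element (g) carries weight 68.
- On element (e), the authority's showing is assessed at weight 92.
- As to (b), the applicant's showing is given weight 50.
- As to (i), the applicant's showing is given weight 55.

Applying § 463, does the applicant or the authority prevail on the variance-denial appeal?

— Issue I —
Stage I.1 (applicant, the preponderance of the evidence, weight is at least 48): (a) net 63−11=52 ≥ 48 — meets.
  The applicant carries Stage I.1; the authority now bears the burden.
Stage I.2 (authority, the preponderance of the evidence, weight is at least 48): (b) net 97−50=47 < 48 — fails.
  The authority does not carry Stage I.2.
The applicant prevails on this issue.
— Issue II —
At Stage II.1 the applicant must meet the balance of probabilities (weight is at least 54): on (c) the weight is 71 less the opposing 17 gives net 54, which does reach 54, so (c) meets the standard.
  All elements met. The burden passes to the authority.
At Stage II.2 the authority must meet the balance of probabilities (weight is at least 54): on (d) the weight is 82 less the opposing 29 gives net 53, < 54, so (d) does not meet the standard.
  The authority does not carry Stage II.2.
The applicant prevails on this issue.
— Issue III —
At Stage III.1 the applicant must meet a preponderance (weight is at least 51): on (f) the weight is 95 less the opposing 49 gives net 46, < 51, so (f) does not meet the standard; on (g) the weight is 68 less the opposing 18 gives net 50, which does not reach 51, so (g) does not meet the standard.
  Stage III.1 not carried; the applicant fails its burden.
So the authority prevails on this issue.
Per-issue: Issue I → applicant; Issue II → applicant; Issue III → authority. The applicant must prevail on every issue; overall, the authority prevails.

authority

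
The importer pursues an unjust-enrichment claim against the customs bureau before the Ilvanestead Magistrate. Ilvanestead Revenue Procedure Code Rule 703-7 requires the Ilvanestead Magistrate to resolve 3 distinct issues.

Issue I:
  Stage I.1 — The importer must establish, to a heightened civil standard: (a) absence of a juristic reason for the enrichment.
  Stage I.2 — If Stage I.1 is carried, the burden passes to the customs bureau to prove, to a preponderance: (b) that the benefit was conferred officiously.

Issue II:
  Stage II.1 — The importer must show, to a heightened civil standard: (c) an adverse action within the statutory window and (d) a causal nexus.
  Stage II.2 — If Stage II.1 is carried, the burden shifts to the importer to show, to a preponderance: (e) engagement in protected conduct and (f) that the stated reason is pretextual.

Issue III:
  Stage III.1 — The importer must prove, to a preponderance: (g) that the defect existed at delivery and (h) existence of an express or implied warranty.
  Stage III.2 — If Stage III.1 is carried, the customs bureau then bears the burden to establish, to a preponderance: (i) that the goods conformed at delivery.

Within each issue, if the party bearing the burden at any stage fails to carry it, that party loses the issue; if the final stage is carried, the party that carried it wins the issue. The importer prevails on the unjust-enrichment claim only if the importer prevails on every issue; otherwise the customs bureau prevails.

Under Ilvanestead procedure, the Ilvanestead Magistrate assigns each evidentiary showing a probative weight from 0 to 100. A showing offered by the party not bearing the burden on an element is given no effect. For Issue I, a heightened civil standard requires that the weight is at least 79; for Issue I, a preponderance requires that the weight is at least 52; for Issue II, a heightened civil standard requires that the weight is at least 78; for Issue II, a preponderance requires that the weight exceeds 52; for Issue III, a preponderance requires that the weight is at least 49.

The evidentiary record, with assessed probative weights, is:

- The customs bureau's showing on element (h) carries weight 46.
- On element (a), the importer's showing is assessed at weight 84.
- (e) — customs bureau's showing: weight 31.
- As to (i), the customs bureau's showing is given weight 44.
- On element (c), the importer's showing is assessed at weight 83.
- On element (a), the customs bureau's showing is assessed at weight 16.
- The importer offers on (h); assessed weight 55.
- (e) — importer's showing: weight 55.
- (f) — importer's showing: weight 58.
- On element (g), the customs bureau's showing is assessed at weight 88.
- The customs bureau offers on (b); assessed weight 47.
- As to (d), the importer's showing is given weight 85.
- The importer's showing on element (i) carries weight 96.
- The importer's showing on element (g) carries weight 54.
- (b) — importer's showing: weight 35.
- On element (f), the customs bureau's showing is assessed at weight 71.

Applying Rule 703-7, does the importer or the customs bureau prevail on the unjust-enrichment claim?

importer

— Issue I —
Stage I.1 (importer, a heightened civil standard, weight is at least 79): (a) 84 (customs bureau's 16 disregarded) ≥ 79 — meets.
  All elements met. The burden passes to the customs bureau.
Stage I.2 (customs bureau, a preponderance, weight is at least 52): (b) 47 (importer's 35 disregarded) < 52 — fails.
  Not every element is met, so the customs bureau fails to carry Stage I.2.
The importer prevails on this issue.
— Issue II —
Stage II.1 (importer, a heightened civil standard, weight is at least 78): (c) 83 ≥ 78 — meets; (d) 85 ≥ 78 — meets.
  Stage II.1 carried; the burden remains with the importer.
Stage II.2 (importer, a preponderance, weight exceeds 52): (e) 55 (customs bureau's 31 disregarded) > 52 — meets; (f) 58 (customs bureau's 71 disregarded) > 52 — meets.
  Stage II.2 carried; the final stage is satisfied.
With every stage satisfied, the importer prevails on this issue.
— Issue III —
Stage III.1 (importer, a preponderance, weight is at least 49): (g) 54 (customs bureau's 88 disregarded) ≥ 49 — meets; (h) 55 (customs bureau's 46 disregarded) ≥ 49 — meets.
  All elements met. The burden passes to the customs bureau.
Stage III.2 (customs bureau, a preponderance, weight is at least 49): (i) 44 (importer's 96 disregarded) < 49 — fails.
  The customs bureau does not carry Stage III.2.
The analysis ends at Stage III.2; the importer prevails on this issue.
Per-issue: Issue I → importer; Issue II → importer; Issue III → importer. The importer must prevail on every issue; overall, the importer prevails.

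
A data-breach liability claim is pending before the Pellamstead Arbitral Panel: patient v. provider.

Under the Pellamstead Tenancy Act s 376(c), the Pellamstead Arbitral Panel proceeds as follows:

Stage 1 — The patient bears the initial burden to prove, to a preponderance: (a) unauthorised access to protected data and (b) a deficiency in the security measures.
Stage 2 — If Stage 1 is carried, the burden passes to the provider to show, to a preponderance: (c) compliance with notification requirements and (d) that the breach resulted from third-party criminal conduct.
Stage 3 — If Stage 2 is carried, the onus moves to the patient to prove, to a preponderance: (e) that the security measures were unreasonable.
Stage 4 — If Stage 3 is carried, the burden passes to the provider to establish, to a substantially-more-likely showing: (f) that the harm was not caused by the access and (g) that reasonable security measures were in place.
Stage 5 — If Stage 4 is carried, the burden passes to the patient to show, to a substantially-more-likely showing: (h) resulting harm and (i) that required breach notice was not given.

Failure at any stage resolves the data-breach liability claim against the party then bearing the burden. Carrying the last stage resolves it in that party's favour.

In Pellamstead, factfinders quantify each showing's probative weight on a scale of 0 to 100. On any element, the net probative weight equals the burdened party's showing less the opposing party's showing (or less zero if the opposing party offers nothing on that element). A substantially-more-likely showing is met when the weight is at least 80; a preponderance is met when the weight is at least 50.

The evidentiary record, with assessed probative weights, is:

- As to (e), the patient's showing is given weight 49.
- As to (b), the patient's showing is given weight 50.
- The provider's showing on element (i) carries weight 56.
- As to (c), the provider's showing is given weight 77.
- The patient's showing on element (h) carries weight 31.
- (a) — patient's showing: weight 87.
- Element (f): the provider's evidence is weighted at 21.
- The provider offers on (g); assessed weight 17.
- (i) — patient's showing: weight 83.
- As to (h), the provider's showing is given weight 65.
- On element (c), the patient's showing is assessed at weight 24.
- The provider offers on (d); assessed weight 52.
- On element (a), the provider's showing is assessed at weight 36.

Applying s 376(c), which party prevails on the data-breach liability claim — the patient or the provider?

Stage 1 (patient, a preponderance, weight is at least 50): (a) net 87−36=51 ≥ 50 — meets; (b) 50 ≥ 50 — meets.
  Stage 1 is satisfied; the onus moves to the provider.
Stage 2 (provider, a preponderance, weight is at least 50): (c) net 77−24=53 ≥ 50 — meets; (d) 52 ≥ 50 — meets.
  Stage 2 is satisfied; the onus moves to the patient.
Stage 3 (patient, a preponderance, weight is at least 50): (e) 49 < 50 — fails.
  The patient does not carry Stage 3.
The provider prevails.

provider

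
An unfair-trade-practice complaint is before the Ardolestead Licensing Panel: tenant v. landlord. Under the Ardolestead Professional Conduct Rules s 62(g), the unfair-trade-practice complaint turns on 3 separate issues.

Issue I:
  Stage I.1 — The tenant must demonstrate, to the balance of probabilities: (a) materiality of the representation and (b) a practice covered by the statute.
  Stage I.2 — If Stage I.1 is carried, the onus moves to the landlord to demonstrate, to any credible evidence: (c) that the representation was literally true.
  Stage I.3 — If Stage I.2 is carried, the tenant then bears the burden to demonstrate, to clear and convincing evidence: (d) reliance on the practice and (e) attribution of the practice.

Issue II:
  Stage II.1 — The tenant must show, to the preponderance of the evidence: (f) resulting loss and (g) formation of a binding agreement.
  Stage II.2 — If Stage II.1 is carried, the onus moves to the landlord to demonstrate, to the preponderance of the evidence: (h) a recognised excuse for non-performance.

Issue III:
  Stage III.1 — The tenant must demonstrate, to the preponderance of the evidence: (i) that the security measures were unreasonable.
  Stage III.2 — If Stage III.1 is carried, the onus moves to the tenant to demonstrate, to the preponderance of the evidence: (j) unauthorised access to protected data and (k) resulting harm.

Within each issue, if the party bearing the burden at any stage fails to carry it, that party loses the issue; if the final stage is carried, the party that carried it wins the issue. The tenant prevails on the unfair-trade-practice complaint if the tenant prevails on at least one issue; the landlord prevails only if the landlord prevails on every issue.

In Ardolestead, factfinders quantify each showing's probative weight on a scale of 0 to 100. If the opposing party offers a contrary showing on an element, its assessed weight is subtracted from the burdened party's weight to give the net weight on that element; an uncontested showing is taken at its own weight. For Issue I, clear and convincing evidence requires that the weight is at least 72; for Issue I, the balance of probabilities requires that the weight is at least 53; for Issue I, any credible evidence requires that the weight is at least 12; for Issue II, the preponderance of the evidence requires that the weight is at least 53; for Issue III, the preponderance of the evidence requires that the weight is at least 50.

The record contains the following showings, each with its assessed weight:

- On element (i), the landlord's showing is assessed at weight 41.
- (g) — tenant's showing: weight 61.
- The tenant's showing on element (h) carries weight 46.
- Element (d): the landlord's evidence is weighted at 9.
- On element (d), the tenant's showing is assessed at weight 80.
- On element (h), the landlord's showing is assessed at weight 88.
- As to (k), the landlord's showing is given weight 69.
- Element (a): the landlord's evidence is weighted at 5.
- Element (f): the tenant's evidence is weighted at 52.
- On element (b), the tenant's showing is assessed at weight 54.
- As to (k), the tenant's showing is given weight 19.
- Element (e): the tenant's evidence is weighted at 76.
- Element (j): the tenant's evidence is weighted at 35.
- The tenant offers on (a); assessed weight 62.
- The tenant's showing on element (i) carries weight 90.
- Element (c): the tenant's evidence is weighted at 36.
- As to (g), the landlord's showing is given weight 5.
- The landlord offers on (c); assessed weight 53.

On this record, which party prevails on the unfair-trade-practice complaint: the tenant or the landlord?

landlord

— Issue I —
Stage I.1 — burden on tenant; standard: the balance of probabilities (weight is at least 53).
    (a): 62 − 5 = 57 ≥ 53 [met]
    (b): 54 ≥ 53 [met]
  Stage I.1 carried; the burden shifts to the landlord.
Stage I.2 — burden on landlord; standard: any credible evidence (weight is at least 12).
    (c): 53 − 36 = 17 ≥ 12 [met]
  The landlord carries Stage I.2; the tenant now bears the burden.
Stage I.3 — burden on tenant; standard: clear and convincing evidence (weight is at least 72).
    (d): 80 − 9 = 71 < 72 [not met]
    (e): 76 ≥ 72 [met]
  Stage I.3 not carried; the tenant fails its burden.
The landlord prevails on this issue.
— Issue II —
Stage II.1 (tenant, the preponderance of the evidence, weight is at least 53): (f) 52 < 53 — fails; (g) net 61−5=56 ≥ 53 — meets.
  Not every element is met, so the tenant fails to carry Stage II.1.
The analysis ends at Stage II.1; the landlord prevails on this issue.
— Issue III —
At Stage III.1 the tenant must meet the preponderance of the evidence (weight is at least 50): on (i) the weight is 90 less the opposing 41 gives net 49, < 50, so (i) does not meet the standard.
  The tenant does not carry Stage III.1.
The analysis ends at Stage III.1; the landlord prevails on this issue.
Per-issue: Issue I → landlord; Issue II → landlord; Issue III → landlord. The tenant must prevail on at least one issue; overall, the landlord prevails.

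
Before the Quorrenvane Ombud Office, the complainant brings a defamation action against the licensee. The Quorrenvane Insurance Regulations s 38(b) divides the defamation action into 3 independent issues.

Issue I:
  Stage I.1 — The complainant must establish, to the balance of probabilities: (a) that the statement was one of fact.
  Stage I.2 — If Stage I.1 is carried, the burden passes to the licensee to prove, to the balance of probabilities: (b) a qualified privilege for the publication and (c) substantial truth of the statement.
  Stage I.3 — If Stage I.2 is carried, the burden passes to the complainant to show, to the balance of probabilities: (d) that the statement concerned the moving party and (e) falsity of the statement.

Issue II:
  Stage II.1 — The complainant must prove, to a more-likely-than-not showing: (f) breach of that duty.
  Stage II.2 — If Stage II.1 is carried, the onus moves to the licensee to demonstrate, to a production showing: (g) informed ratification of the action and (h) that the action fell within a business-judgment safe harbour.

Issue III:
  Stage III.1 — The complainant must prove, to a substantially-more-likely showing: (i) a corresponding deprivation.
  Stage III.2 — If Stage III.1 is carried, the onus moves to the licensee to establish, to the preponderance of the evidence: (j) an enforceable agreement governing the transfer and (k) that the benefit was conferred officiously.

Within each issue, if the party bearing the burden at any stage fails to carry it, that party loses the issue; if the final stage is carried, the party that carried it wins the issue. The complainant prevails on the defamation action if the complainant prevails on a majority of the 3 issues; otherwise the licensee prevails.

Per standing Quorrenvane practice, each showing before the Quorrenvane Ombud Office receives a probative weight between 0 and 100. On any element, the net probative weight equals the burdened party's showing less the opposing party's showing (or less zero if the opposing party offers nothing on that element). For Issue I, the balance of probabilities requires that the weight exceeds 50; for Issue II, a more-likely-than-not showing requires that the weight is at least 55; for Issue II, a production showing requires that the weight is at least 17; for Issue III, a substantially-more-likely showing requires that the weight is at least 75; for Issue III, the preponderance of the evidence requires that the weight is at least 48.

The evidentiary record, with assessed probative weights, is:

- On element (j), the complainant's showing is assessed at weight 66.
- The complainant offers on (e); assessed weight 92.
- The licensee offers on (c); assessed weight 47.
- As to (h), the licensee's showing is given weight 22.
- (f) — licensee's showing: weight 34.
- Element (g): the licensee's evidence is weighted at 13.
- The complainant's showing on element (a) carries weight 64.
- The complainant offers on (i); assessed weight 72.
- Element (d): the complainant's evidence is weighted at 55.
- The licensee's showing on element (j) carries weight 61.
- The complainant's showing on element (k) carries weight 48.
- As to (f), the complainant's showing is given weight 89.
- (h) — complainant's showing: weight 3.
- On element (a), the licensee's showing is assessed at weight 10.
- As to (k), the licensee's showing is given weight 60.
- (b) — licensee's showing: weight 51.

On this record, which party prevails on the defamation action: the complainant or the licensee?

— Issue I —
Stage I.1 (complainant, the balance of probabilities, weight exceeds 50): (a) net 64−10=54 > 50 — meets.
  Stage I.1 carried; the burden shifts to the licensee.
Stage I.2 (licensee, the balance of probabilities, weight exceeds 50): (b) 51 > 50 — meets; (c) 47 ≤ 50 — fails.
  The licensee does not carry Stage I.2.
The complainant prevails on this issue.
— Issue II —
At Stage II.1 the complainant must meet a more-likely-than-not showing (weight is at least 55): on (f) the weight is 89 less the opposing 34 gives net 55, which does reach 55, so (f) meets the standard.
  All elements met. The burden passes to the licensee.
At Stage II.2 the licensee must meet a production showing (weight is at least 17): on (g) the weight is 13, < 17, so (g) does not meet the standard; on (h) the weight is 22 less the opposing 3 gives net 19, which does reach 17, so (h) meets the standard.
  Stage II.2 not carried; the licensee fails its burden.
So the complainant prevails on this issue.
— Issue III —
Stage III.1 (complainant, a substantially-more-likely showing, weight is at least 75): (i) 72 < 75 — fails.
  Stage III.1 not carried; the complainant fails its burden.
So the licensee prevails on this issue.
Per-issue: Issue I → complainant; Issue II → complainant; Issue III → licensee. The complainant must prevail on a majority of issues; overall, the complainant prevails.

complainant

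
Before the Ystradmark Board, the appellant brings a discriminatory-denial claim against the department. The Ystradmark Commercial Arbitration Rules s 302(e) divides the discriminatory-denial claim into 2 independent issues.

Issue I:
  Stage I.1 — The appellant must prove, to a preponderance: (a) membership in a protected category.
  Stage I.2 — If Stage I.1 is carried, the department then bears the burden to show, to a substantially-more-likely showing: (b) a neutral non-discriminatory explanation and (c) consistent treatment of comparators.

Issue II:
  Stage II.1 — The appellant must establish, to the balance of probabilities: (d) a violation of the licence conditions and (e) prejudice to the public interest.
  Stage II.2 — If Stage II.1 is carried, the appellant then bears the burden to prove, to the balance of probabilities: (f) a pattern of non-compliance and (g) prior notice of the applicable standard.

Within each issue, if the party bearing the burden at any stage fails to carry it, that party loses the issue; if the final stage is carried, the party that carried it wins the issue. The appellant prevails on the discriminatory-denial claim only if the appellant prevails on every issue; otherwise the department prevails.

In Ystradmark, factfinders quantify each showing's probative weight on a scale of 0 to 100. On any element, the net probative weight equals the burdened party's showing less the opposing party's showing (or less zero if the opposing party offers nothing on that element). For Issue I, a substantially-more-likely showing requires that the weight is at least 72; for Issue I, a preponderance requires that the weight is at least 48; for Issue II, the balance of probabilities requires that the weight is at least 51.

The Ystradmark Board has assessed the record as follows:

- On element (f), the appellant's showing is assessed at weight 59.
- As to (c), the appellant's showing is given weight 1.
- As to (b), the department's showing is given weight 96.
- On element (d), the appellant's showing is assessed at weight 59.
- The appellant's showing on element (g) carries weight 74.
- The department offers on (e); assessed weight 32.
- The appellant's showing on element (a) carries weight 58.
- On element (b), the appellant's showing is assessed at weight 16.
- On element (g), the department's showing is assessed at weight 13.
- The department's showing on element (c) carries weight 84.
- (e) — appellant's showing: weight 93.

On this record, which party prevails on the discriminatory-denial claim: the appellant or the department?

— Issue I —
Stage I.1 (appellant, a preponderance, weight is at least 48): (a) 58 ≥ 48 — meets.
  Stage I.1 is satisfied; the onus moves to the department.
Stage I.2 (department, a substantially-more-likely showing, weight is at least 72): (b) net 96−16=80 ≥ 72 — meets; (c) net 84−1=83 ≥ 72 — meets.
  The department carries the last stage.
With every stage satisfied, the department prevails on this issue.
— Issue II —
Stage II.1 — burden on appellant; standard: the balance of probabilities (weight is at least 51).
    (d): 59 ≥ 51 [met]
    (e): 93 − 32 = 61 ≥ 51 [met]
  Stage II.1 is satisfied; the appellant continues to bear the burden.
Stage II.2 — burden on appellant; standard: the balance of probabilities (weight is at least 51).
    (f): 59 ≥ 51 [met]
    (g): 74 − 13 = 61 ≥ 51 [met]
  The appellant carries the last stage.
Every stage carried; the appellant prevails on this issue.
Per-issue: Issue I → department; Issue II → appellant. The appellant must prevail on every issue; overall, the department prevails.

department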